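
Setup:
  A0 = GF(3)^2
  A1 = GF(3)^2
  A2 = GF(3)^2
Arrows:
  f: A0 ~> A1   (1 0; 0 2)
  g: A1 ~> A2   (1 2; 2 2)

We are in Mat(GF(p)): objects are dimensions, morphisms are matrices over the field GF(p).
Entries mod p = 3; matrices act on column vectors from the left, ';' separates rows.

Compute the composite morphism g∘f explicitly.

  e0=⟨1,0⟩ f~>⟨1,0⟩ g~>⟨1,2⟩
  e1=⟨0,1⟩ f~>⟨0,2⟩ g~>⟨1,1⟩
composite: (1 1; 2 1)

Answer: (1 1; 2 1)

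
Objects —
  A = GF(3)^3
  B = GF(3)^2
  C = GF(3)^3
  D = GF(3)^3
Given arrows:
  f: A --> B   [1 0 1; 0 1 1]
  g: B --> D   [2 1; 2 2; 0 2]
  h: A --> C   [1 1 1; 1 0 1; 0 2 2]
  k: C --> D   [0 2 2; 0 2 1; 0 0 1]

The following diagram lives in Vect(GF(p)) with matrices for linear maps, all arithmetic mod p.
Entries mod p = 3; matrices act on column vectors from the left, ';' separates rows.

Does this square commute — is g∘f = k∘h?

Along f;g (path 1):
  e0=(1,0,0) f-->(1,0) g-->(2,2,0)
  e1=(0,1,0) f-->(0,1) g-->(1,2,2)
  e2=(0,0,1) f-->(1,1) g-->(0,1,2)
  composite₁ = [2 1 0; 2 2 1; 0 2 2]
Along h;k (path 2):
  e0=(1,0,0) h-->(1,1,0) k-->(2,2,0)
  e1=(0,1,0) h-->(1,0,2) k-->(1,2,2)
  e2=(0,0,1) h-->(1,1,2) k-->(0,1,2)
  composite₂ = [2 1 0; 2 2 1; 0 2 2]
Equal? equal; square commutes

Answer: COMMUTES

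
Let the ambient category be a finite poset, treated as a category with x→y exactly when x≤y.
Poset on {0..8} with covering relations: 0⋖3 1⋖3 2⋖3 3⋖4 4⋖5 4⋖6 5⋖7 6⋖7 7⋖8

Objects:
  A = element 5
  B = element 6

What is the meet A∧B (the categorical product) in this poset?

Answer: A∧B = 4

Work:
Lower bounds of A=5 and B=6: {0,1,2,3,4}
  0 <= 4
  1 <= 4
  2 <= 4
  3 <= 4
  4 <= 4
glb = 4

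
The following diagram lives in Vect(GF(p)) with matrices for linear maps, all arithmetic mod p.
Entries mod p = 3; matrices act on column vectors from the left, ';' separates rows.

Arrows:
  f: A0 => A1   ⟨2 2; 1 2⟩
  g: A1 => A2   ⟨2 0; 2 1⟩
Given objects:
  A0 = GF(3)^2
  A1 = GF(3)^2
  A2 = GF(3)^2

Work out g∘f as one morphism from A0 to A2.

Answer: ⟨1 1; 2 0⟩

Trace:
  e0=[1,0] f=>[2,1] g=>[1,2]
  e1=[0,1] f=>[2,2] g=>[1,0]
⟦path⟧: ⟨1 1; 2 0⟩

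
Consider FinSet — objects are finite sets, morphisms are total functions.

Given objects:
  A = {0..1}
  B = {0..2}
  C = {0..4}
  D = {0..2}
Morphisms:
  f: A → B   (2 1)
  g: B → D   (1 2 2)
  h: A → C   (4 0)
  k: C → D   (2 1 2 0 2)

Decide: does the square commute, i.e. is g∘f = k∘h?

1) trace f;g:
  0 f→2 g→2
  1 f→1 g→2
  ⟦path⟧₁ = (2 2)
2) trace h;k:
  0 h→4 k→2
  1 h→0 k→2
  ⟦path⟧₂ = (2 2)
Equal? same morphism ✓

Answer: COMMUTES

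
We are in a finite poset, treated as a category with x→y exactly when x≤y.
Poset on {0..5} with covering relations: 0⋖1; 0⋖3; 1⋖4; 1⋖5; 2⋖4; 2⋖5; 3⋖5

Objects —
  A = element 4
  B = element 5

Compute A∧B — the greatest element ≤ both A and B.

Answer: NO MEET EXISTS

Trace:
Common predecessors of 4,5: {0,1,2}
  maximal lower bounds 1 and 2 are incomparable: neither 1⊑2 nor 2⊑1
→ no greatest lower bound exists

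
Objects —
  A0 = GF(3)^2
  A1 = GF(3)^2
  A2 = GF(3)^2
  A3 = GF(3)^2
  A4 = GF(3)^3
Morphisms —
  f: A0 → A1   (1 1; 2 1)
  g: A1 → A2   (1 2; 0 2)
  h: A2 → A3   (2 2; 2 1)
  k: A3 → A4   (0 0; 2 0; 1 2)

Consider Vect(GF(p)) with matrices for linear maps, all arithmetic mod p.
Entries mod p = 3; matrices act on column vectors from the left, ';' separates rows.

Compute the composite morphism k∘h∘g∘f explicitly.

Answer: (0 0; 0 2; 1 2)

Derivation:
  e0=⟨1,0⟩ f→⟨1,2⟩ g→⟨2,1⟩ h→⟨0,2⟩ k→⟨0,0,1⟩
  e1=⟨0,1⟩ f→⟨1,1⟩ g→⟨0,2⟩ h→⟨1,2⟩ k→⟨0,2,2⟩
composite: (0 0; 0 2; 1 2)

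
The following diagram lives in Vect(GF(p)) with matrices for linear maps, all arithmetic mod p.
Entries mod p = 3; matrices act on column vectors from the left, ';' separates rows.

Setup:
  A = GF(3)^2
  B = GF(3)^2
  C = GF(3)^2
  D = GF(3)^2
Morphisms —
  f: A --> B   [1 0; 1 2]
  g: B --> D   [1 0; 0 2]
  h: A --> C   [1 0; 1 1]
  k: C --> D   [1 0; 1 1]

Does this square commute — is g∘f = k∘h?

Answer: COMMUTES

Work:
Path 1 = f;g:
  e0=⟨1,0⟩ f-->⟨1,1⟩ g-->⟨1,2⟩
  e1=⟨0,1⟩ f-->⟨0,2⟩ g-->⟨0,1⟩
  ⟦path⟧₁ = [1 0; 2 1]
Path 2 = h;k:
  e0=⟨1,0⟩ h-->⟨1,1⟩ k-->⟨1,2⟩
  e1=⟨0,1⟩ h-->⟨0,1⟩ k-->⟨0,1⟩
  ⟦path⟧₂ = [1 0; 2 1]
Equal? same morphism ✓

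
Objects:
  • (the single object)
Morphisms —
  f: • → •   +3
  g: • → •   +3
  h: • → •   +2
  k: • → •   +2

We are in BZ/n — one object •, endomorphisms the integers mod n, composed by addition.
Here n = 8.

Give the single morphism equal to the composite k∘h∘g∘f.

  0 +3≡3 +3≡6 +2≡0 +2≡2  (mod 8)
⟦path⟧: +2

Answer: +2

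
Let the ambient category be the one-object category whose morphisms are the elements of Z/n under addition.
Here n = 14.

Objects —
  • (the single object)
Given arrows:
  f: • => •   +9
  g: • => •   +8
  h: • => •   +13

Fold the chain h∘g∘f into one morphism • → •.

Answer: +2

Trace:
  0 +9≡9 +8≡3 +13≡2  (mod 14)
composite: +2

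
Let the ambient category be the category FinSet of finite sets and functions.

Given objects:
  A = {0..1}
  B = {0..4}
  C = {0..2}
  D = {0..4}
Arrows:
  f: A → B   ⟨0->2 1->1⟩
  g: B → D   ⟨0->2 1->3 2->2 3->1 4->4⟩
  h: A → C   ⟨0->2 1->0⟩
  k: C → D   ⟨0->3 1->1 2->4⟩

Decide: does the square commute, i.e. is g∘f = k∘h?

Answer: DOES NOT COMMUTE

Work:
1) trace f;g:
  0 f→2 g→2
  1 f→1 g→3
  composite₁ = ⟨0->2 1->3⟩
2) trace h;k:
  0 h→2 k→4
  1 h→0 k→3
  composite₂ = ⟨0->4 1->3⟩
Equal? differ; not commutative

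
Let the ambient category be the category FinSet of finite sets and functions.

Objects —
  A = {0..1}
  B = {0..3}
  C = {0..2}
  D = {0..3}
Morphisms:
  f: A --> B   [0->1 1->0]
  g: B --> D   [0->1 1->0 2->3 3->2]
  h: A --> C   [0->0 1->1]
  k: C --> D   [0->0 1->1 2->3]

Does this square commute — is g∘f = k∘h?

Along f;g (path 1):
  0 f-->1 g-->0
  1 f-->0 g-->1
  composite₁ = [0->0 1->1]
Along h;k (path 2):
  0 h-->0 k-->0
  1 h-->1 k-->1
  composite₂ = [0->0 1->1]
Equal? same morphism ✓

Answer: COMMUTES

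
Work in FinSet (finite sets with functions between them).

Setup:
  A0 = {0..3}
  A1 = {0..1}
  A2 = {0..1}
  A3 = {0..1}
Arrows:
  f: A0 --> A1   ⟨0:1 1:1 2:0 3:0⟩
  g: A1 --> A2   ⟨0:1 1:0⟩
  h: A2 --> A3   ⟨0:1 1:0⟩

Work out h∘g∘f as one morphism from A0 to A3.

  0 f-->1 g-->0 h-->1
  1 f-->1 g-->0 h-->1
  2 f-->0 g-->1 h-->0
  3 f-->0 g-->1 h-->0
result: ⟨0:1 1:1 2:0 3:0⟩

Answer: ⟨0:1 1:1 2:0 3:0⟩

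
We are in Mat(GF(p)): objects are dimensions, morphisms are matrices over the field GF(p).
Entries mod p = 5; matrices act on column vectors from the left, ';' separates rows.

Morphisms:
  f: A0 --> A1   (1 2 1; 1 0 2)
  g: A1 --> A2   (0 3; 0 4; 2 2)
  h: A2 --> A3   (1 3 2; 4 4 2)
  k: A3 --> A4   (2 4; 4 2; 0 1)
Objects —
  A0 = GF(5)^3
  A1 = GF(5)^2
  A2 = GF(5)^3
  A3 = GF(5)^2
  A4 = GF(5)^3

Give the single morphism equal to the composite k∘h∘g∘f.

  e0=[1,0,0] f-->[1,1] g-->[3,4,4] h-->[3,1] k-->[0,4,1]
  e1=[0,1,0] f-->[2,0] g-->[0,0,4] h-->[3,3] k-->[3,3,3]
  e2=[0,0,1] f-->[1,2] g-->[1,3,1] h-->[2,3] k-->[1,4,3]
result: (0 3 1; 4 3 4; 1 3 3)

Answer: (0 3 1; 4 3 4; 1 3 3)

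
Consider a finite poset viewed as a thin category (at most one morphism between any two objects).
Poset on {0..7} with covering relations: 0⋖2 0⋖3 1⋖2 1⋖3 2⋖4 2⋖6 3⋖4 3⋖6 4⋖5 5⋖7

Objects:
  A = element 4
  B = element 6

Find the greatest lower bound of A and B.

Lower bounds of A=4 and B=6: {0,1,2,3}
  maximal lower bounds 2 and 3 are incomparable: neither 2⊑3 nor 3⊑2
→ no greatest lower bound exists

Answer: NO MEET EXISTS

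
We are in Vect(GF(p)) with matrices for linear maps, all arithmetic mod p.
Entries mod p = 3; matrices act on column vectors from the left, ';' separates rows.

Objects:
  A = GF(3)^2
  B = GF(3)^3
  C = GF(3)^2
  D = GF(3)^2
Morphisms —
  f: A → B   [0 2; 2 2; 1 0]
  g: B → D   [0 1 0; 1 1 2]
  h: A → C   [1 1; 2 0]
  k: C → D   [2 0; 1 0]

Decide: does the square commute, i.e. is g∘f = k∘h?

Answer: COMMUTES

Work:
Path 1 = f;g:
  e0=(1,0) f→(0,2,1) g→(2,1)
  e1=(0,1) f→(2,2,0) g→(2,1)
  ⟦path⟧₁ = [2 2; 1 1]
Path 2 = h;k:
  e0=(1,0) h→(1,2) k→(2,1)
  e1=(0,1) h→(1,0) k→(2,1)
  ⟦path⟧₂ = [2 2; 1 1]
Equal? equal; square commutes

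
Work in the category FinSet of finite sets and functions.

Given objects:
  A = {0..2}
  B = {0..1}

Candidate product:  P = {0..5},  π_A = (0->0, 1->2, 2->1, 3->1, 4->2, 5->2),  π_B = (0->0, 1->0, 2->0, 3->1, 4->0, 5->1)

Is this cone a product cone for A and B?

Answer: NOT A VALID PRODUCT — duplicate pair at indices 4,1

Derivation:
|A|·|B| = 3·2 = 6;  |P| = 6
Check the pairing map k ↦ (π_A(k), π_B(k)):
  0 -> (0,0)
  1 -> (2,0)
  2 -> (1,0)
  3 -> (1,1)
  4 -> (2,0)  ✗ repeats pair of k=1
  5 -> (2,1)
distinct pairs in image: 5 / 6 needed
  → (2,0) hit at k=1 and k=4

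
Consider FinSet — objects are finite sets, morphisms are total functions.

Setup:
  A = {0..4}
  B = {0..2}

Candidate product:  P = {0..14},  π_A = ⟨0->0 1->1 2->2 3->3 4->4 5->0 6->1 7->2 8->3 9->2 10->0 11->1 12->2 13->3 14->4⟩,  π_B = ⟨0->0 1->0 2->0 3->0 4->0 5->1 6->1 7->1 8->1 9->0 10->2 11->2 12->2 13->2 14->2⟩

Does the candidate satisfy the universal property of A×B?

Answer: NOT A VALID PRODUCT — duplicate pair at indices 2,9

Trace:
|A|·|B| = 5·3 = 15;  |P| = 15
Check the pairing map k ↦ (π_A(k), π_B(k)):
  0 -> (0,0)
  1 -> (1,0)
  2 -> (2,0)
  3 -> (3,0)
  4 -> (4,0)
  5 -> (0,1)
  6 -> (1,1)
  7 -> (2,1)
  8 -> (3,1)
  9 -> (2,0)  ✗ repeats pair of k=2
  10 -> (0,2)
  11 -> (1,2)
  12 -> (2,2)
  13 -> (3,2)
  14 -> (4,2)
distinct pairs in image: 14 / 15 needed
  → (2,0) hit at k=2 and k=9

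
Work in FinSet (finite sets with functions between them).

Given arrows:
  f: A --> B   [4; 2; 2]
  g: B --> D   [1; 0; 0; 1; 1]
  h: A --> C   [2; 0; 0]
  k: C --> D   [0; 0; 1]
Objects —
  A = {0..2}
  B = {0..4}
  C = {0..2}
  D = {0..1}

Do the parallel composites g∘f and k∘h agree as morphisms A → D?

Answer: COMMUTES

Derivation:
1) trace f;g:
  0 f-->4 g-->1
  1 f-->2 g-->0
  2 f-->2 g-->0
  ⟦path⟧₁ = [1; 0; 0]
2) trace h;k:
  0 h-->2 k-->1
  1 h-->0 k-->0
  2 h-->0 k-->0
  ⟦path⟧₂ = [1; 0; 0]
Equal? equal; square commutes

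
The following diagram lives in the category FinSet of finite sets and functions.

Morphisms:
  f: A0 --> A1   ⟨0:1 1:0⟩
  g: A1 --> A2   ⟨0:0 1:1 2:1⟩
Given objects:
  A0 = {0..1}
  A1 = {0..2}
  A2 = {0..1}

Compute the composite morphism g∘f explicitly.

  0 f-->1 g-->1
  1 f-->0 g-->0
⟦path⟧: ⟨0:1 1:0⟩

Answer: ⟨0:1 1:0⟩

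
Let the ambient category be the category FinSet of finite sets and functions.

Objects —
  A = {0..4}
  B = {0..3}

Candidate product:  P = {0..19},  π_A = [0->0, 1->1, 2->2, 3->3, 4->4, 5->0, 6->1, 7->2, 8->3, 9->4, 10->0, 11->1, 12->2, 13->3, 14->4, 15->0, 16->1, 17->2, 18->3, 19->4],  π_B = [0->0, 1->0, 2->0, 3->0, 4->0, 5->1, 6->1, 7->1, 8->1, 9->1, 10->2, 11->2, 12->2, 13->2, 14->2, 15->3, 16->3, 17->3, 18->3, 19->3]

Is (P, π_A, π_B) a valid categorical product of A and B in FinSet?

|A|·|B| = 5·4 = 20;  |P| = 20
Check the pairing map k ↦ (π_A(k), π_B(k)):
  0 -> (0,0)
  1 -> (1,0)
  2 -> (2,0)
  3 -> (3,0)
  4 -> (4,0)
  5 -> (0,1)
  6 -> (1,1)
  7 -> (2,1)
  8 -> (3,1)
  9 -> (4,1)
  10 -> (0,2)
  11 -> (1,2)
  12 -> (2,2)
  13 -> (3,2)
  14 -> (4,2)
  15 -> (0,3)
  16 -> (1,3)
  17 -> (2,3)
  18 -> (3,3)
  19 -> (4,3)
distinct pairs in image: 20 / 20 needed
  → bijection onto A×B; projections well-typed.

Answer: VALID PRODUCT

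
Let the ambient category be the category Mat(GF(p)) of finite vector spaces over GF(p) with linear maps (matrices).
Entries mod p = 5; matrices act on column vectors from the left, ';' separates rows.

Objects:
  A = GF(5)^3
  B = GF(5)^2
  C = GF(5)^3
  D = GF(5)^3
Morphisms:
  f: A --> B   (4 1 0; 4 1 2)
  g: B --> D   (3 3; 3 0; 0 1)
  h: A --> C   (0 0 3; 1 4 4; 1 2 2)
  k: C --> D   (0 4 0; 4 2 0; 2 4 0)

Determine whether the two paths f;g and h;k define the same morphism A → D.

Answer: COMMUTES

Trace:
Along f;g (path 1):
  e0=(1,0,0) f-->(4,4) g-->(4,2,4)
  e1=(0,1,0) f-->(1,1) g-->(1,3,1)
  e2=(0,0,1) f-->(0,2) g-->(1,0,2)
  ⟦path⟧₁ = (4 1 1; 2 3 0; 4 1 2)
Along h;k (path 2):
  e0=(1,0,0) h-->(0,1,1) k-->(4,2,4)
  e1=(0,1,0) h-->(0,4,2) k-->(1,3,1)
  e2=(0,0,1) h-->(3,4,2) k-->(1,0,2)
  ⟦path⟧₂ = (4 1 1; 2 3 0; 4 1 2)
Equal? YES — commutes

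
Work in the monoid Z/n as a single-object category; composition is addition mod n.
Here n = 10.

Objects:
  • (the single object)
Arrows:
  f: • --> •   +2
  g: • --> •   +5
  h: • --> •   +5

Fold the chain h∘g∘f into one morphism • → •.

  0 +2≡2 +5≡7 +5≡2  (mod 10)
composite: +2

Answer: +2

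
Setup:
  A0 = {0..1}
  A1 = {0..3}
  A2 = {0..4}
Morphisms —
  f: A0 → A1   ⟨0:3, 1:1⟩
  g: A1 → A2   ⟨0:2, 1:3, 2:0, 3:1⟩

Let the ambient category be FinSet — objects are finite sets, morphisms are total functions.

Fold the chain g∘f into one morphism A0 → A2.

Answer: ⟨0:1, 1:3⟩

Work:
  0 f→3 g→1
  1 f→1 g→3
composite: ⟨0:1, 1:3⟩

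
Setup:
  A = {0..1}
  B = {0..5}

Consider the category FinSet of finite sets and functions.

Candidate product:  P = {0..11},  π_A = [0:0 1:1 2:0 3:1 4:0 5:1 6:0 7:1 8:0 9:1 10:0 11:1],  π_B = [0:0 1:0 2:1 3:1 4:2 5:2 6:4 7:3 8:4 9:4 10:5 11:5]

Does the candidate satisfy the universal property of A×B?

Answer: NOT A VALID PRODUCT — duplicate pair at indices 8,6

Work:
|A|·|B| = 2·6 = 12;  |P| = 12
Check the pairing map k ↦ (π_A(k), π_B(k)):
  0 : (0,0)
  1 : (1,0)
  2 : (0,1)
  3 : (1,1)
  4 : (0,2)
  5 : (1,2)
  6 : (0,4)
  7 : (1,3)
  8 : (0,4)  ✗ repeats pair of k=6
  9 : (1,4)
  10 : (0,5)
  11 : (1,5)
distinct pairs in image: 11 / 12 needed
  → (0,4) hit at k=6 and k=8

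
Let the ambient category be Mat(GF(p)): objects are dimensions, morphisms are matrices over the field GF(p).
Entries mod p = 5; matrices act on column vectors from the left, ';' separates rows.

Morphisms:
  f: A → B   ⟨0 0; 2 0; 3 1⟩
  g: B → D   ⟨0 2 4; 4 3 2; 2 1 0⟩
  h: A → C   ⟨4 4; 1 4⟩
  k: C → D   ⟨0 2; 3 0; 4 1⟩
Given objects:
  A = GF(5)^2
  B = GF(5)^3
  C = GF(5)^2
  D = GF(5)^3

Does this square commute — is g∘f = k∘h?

Answer: DOES NOT COMMUTE

Trace:
Path 1 = f;g:
  e0=⟨1,0⟩ f→⟨0,2,3⟩ g→⟨1,2,2⟩
  e1=⟨0,1⟩ f→⟨0,0,1⟩ g→⟨4,2,0⟩
  ⟦path⟧₁ = ⟨1 4; 2 2; 2 0⟩
Path 2 = h;k:
  e0=⟨1,0⟩ h→⟨4,1⟩ k→⟨2,2,2⟩
  e1=⟨0,1⟩ h→⟨4,4⟩ k→⟨3,2,0⟩
  ⟦path⟧₂ = ⟨2 3; 2 2; 2 0⟩
Equal? NO — does not commute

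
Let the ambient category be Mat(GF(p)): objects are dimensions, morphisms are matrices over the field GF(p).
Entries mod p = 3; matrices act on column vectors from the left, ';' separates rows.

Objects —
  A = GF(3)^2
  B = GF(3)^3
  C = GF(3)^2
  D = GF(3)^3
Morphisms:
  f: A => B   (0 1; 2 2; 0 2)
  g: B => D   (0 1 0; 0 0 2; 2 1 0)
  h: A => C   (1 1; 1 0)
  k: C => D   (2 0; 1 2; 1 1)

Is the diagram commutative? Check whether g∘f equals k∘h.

1) trace f;g:
  e0=⟨1,0⟩ f=>⟨0,2,0⟩ g=>⟨2,0,2⟩
  e1=⟨0,1⟩ f=>⟨1,2,2⟩ g=>⟨2,1,1⟩
  composite₁ = (2 2; 0 1; 2 1)
2) trace h;k:
  e0=⟨1,0⟩ h=>⟨1,1⟩ k=>⟨2,0,2⟩
  e1=⟨0,1⟩ h=>⟨1,0⟩ k=>⟨2,1,1⟩
  composite₂ = (2 2; 0 1; 2 1)
Equal? same morphism ✓

Answer: COMMUTES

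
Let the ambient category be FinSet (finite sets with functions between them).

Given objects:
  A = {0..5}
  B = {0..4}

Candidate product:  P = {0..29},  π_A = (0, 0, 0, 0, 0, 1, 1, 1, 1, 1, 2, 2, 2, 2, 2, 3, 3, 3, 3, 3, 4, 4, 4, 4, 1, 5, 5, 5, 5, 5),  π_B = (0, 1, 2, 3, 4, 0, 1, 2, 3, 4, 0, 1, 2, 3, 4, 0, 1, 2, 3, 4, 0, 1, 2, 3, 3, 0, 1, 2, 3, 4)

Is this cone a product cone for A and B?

|A|·|B| = 6·5 = 30;  |P| = 30
Check the pairing map k ↦ (π_A(k), π_B(k)):
  0 -> (0,0)
  1 -> (0,1)
  2 -> (0,2)
  3 -> (0,3)
  4 -> (0,4)
  5 -> (1,0)
  6 -> (1,1)
  7 -> (1,2)
  8 -> (1,3)
  9 -> (1,4)
  10 -> (2,0)
  11 -> (2,1)
  12 -> (2,2)
  13 -> (2,3)
  14 -> (2,4)
  15 -> (3,0)
  16 -> (3,1)
  17 -> (3,2)
  18 -> (3,3)
  19 -> (3,4)
  20 -> (4,0)
  21 -> (4,1)
  22 -> (4,2)
  23 -> (4,3)
  24 -> (1,3)  ✗ repeats pair of k=8
  25 -> (5,0)
  26 -> (5,1)
  27 -> (5,2)
  28 -> (5,3)
  29 -> (5,4)
distinct pairs in image: 29 / 30 needed
  → (1,3) hit at k=8 and k=24

Answer: NOT A VALID PRODUCT — duplicate pair at indices 8,24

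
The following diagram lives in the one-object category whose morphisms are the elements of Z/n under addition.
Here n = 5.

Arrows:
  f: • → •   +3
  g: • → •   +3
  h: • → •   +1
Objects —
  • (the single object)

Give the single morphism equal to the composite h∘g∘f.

  0 +3≡3 +3≡1 +1≡2  (mod 5)
composite: +2

Answer: +2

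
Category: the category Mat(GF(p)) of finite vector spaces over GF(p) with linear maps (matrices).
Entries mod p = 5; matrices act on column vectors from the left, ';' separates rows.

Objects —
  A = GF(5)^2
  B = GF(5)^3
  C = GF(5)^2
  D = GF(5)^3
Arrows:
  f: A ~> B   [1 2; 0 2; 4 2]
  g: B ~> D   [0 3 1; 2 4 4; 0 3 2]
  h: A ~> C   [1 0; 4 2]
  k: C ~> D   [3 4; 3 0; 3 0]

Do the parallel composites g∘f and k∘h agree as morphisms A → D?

Answer: COMMUTES

Work:
1) trace f;g:
  e0=[1,0] f~>[1,0,4] g~>[4,3,3]
  e1=[0,1] f~>[2,2,2] g~>[3,0,0]
  result₁ = [4 3; 3 0; 3 0]
2) trace h;k:
  e0=[1,0] h~>[1,4] k~>[4,3,3]
  e1=[0,1] h~>[0,2] k~>[3,0,0]
  result₂ = [4 3; 3 0; 3 0]
Equal? YES — commutes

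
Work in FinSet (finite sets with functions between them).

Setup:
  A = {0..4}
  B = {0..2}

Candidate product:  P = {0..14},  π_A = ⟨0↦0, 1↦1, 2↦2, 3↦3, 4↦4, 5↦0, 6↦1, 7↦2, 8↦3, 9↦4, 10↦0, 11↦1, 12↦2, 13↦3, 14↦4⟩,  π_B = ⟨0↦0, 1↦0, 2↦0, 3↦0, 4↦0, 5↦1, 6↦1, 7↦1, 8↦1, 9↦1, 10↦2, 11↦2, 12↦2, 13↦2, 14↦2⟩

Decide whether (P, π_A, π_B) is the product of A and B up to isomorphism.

Answer: VALID PRODUCT

Derivation:
|A|·|B| = 5·3 = 15;  |P| = 15
Check the pairing map k ↦ (π_A(k), π_B(k)):
  0 ↦ (0,0)
  1 ↦ (1,0)
  2 ↦ (2,0)
  3 ↦ (3,0)
  4 ↦ (4,0)
  5 ↦ (0,1)
  6 ↦ (1,1)
  7 ↦ (2,1)
  8 ↦ (3,1)
  9 ↦ (4,1)
  10 ↦ (0,2)
  11 ↦ (1,2)
  12 ↦ (2,2)
  13 ↦ (3,2)
  14 ↦ (4,2)
distinct pairs in image: 15 / 15 needed
  → bijection onto A×B; projections well-typed.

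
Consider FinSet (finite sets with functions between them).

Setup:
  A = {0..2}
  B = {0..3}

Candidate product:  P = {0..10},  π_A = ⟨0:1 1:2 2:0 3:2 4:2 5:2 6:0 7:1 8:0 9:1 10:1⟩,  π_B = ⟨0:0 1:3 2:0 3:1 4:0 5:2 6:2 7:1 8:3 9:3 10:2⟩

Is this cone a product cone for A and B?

|A|·|B| = 3·4 = 12;  |P| = 11
  → cardinalities differ; no bijection possible.

Answer: NOT A VALID PRODUCT — |P|=11 ≠ |A|·|B|=12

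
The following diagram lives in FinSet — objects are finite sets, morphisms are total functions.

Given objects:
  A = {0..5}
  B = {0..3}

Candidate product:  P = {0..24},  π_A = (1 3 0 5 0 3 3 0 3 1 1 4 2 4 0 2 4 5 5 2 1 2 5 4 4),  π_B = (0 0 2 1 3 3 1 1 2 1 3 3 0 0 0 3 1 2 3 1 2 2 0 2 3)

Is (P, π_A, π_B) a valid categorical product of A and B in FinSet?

|A|·|B| = 6·4 = 24;  |P| = 25
  → cardinalities differ; no bijection possible.

Answer: NOT A VALID PRODUCT — |P|=25 ≠ |A|·|B|=24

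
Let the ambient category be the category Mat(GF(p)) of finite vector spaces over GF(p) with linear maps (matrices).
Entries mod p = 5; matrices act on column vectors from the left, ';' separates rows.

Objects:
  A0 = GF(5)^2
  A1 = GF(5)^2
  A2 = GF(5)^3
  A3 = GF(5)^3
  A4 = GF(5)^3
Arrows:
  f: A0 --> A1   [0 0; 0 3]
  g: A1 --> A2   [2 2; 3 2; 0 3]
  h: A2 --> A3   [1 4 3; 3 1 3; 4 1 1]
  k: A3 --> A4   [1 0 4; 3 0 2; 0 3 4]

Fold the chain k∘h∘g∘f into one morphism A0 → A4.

  e0=⟨1,0⟩ f-->⟨0,0⟩ g-->⟨0,0,0⟩ h-->⟨0,0,0⟩ k-->⟨0,0,0⟩
  e1=⟨0,1⟩ f-->⟨0,3⟩ g-->⟨1,1,4⟩ h-->⟨2,1,4⟩ k-->⟨3,4,4⟩
result: [0 3; 0 4; 0 4]

Answer: [0 3; 0 4; 0 4]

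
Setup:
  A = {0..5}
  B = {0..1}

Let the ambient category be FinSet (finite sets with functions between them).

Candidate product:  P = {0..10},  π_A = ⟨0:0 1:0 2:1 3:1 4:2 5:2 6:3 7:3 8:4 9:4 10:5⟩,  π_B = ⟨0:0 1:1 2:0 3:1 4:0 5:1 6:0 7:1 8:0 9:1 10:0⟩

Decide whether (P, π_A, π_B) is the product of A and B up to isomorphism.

|A|·|B| = 6·2 = 12;  |P| = 11
  → cardinalities differ; no bijection possible.

Answer: NOT A VALID PRODUCT — |P|=11 ≠ |A|·|B|=12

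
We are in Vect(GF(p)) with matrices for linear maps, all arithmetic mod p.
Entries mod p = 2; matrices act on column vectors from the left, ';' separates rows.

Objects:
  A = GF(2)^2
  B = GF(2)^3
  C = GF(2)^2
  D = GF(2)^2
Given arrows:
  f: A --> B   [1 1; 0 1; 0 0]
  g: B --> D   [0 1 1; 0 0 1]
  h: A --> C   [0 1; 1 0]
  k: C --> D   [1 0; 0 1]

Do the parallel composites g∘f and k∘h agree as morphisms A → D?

1) trace f;g:
  e0=⟨1,0⟩ f-->⟨1,0,0⟩ g-->⟨0,0⟩
  e1=⟨0,1⟩ f-->⟨1,1,0⟩ g-->⟨1,0⟩
  composite₁ = [0 1; 0 0]
2) trace h;k:
  e0=⟨1,0⟩ h-->⟨0,1⟩ k-->⟨0,1⟩
  e1=⟨0,1⟩ h-->⟨1,0⟩ k-->⟨1,0⟩
  composite₂ = [0 1; 1 0]
Equal? NO — does not commute

Answer: DOES NOT COMMUTE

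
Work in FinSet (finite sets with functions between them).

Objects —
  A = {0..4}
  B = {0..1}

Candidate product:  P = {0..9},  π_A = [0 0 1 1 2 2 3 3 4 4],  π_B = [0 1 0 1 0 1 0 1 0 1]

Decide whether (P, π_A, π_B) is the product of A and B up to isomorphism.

Answer: VALID PRODUCT

Trace:
|A|·|B| = 5·2 = 10;  |P| = 10
Check the pairing map k ↦ (π_A(k), π_B(k)):
  0 -> (0,0)
  1 -> (0,1)
  2 -> (1,0)
  3 -> (1,1)
  4 -> (2,0)
  5 -> (2,1)
  6 -> (3,0)
  7 -> (3,1)
  8 -> (4,0)
  9 -> (4,1)
distinct pairs in image: 10 / 10 needed
  → bijection onto A×B; projections well-typed.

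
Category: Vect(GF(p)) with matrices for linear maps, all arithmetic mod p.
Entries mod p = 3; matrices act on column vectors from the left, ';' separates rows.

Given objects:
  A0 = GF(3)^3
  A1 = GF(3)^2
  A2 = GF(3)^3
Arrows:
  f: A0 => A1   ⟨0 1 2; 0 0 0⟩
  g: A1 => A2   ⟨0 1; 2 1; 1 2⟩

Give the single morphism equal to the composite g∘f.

Answer: ⟨0 0 0; 0 2 1; 0 1 2⟩

Derivation:
  e0=⟨1,0,0⟩ f=>⟨0,0⟩ g=>⟨0,0,0⟩
  e1=⟨0,1,0⟩ f=>⟨1,0⟩ g=>⟨0,2,1⟩
  e2=⟨0,0,1⟩ f=>⟨2,0⟩ g=>⟨0,1,2⟩
⟦path⟧: ⟨0 0 0; 0 2 1; 0 1 2⟩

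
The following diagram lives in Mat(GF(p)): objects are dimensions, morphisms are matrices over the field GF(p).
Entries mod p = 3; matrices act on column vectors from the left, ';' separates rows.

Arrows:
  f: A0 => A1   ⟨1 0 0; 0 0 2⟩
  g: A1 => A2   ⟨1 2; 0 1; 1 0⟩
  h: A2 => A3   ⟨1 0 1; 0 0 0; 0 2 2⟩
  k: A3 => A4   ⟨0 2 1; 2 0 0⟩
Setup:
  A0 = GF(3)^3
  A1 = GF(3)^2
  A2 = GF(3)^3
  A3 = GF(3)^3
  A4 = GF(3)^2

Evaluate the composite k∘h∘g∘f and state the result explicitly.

  e0=⟨1,0,0⟩ f=>⟨1,0⟩ g=>⟨1,0,1⟩ h=>⟨2,0,2⟩ k=>⟨2,1⟩
  e1=⟨0,1,0⟩ f=>⟨0,0⟩ g=>⟨0,0,0⟩ h=>⟨0,0,0⟩ k=>⟨0,0⟩
  e2=⟨0,0,1⟩ f=>⟨0,2⟩ g=>⟨1,2,0⟩ h=>⟨1,0,1⟩ k=>⟨1,2⟩
composite: ⟨2 0 1; 1 0 2⟩

Answer: ⟨2 0 1; 1 0 2⟩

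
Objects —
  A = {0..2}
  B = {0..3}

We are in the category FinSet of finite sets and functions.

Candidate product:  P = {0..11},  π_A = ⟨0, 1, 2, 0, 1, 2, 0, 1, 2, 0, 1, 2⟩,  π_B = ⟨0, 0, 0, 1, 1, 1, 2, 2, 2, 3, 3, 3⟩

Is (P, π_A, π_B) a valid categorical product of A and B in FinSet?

|A|·|B| = 3·4 = 12;  |P| = 12
Check the pairing map k ↦ (π_A(k), π_B(k)):
  0 : (0,0)
  1 : (1,0)
  2 : (2,0)
  3 : (0,1)
  4 : (1,1)
  5 : (2,1)
  6 : (0,2)
  7 : (1,2)
  8 : (2,2)
  9 : (0,3)
  10 : (1,3)
  11 : (2,3)
distinct pairs in image: 12 / 12 needed
  → bijection onto A×B; projections well-typed.

Answer: VALID PRODUCT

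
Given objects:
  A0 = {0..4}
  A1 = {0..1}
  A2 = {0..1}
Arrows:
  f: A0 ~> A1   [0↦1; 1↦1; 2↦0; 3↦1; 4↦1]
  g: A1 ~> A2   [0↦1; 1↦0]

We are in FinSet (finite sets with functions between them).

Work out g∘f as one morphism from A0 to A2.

Answer: [0↦0; 1↦0; 2↦1; 3↦0; 4↦0]

Derivation:
  0 f~>1 g~>0
  1 f~>1 g~>0
  2 f~>0 g~>1
  3 f~>1 g~>0
  4 f~>1 g~>0
⟦path⟧: [0↦0; 1↦0; 2↦1; 3↦0; 4↦0]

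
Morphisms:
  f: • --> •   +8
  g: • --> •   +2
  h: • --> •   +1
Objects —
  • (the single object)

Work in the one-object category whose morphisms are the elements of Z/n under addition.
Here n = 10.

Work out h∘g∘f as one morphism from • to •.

  0 +8≡8 +2≡0 +1≡1  (mod 10)
⟦path⟧: +1

Answer: +1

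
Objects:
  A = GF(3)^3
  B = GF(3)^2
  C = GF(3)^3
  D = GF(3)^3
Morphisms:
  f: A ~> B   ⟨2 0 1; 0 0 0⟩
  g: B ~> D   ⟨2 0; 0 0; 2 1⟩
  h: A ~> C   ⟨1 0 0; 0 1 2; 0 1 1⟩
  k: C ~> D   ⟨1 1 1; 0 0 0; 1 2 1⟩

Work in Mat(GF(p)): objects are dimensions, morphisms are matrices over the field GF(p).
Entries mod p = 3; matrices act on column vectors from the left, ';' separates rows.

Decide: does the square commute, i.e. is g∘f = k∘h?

Answer: DOES NOT COMMUTE

Derivation:
1) trace f;g:
  e0=[1,0,0] f~>[2,0] g~>[1,0,1]
  e1=[0,1,0] f~>[0,0] g~>[0,0,0]
  e2=[0,0,1] f~>[1,0] g~>[2,0,2]
  result₁ = ⟨1 0 2; 0 0 0; 1 0 2⟩
2) trace h;k:
  e0=[1,0,0] h~>[1,0,0] k~>[1,0,1]
  e1=[0,1,0] h~>[0,1,1] k~>[2,0,0]
  e2=[0,0,1] h~>[0,2,1] k~>[0,0,2]
  result₂ = ⟨1 2 0; 0 0 0; 1 0 2⟩
Equal? distinct morphisms ✗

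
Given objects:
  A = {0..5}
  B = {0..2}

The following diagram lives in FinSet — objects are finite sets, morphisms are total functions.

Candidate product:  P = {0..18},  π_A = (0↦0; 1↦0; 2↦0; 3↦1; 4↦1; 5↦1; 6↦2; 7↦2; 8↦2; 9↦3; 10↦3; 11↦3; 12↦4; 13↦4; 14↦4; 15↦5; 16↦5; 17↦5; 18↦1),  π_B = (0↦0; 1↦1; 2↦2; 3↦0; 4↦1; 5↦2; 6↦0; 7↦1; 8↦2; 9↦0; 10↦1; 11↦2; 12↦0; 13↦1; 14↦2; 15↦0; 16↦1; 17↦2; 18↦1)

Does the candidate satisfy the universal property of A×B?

|A|·|B| = 6·3 = 18;  |P| = 19
  → cardinalities differ; no bijection possible.

Answer: NOT A VALID PRODUCT — |P|=19 ≠ |A|·|B|=18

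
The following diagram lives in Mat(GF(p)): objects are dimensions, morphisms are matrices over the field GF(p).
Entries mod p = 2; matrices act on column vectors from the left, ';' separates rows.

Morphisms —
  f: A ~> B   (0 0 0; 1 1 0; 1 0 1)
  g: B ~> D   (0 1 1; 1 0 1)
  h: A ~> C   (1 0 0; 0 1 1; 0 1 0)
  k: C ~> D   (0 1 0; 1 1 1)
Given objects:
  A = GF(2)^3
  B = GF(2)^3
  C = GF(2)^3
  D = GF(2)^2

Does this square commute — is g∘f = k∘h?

Answer: COMMUTES

Derivation:
1) trace f;g:
  e0=⟨1,0,0⟩ f~>⟨0,1,1⟩ g~>⟨0,1⟩
  e1=⟨0,1,0⟩ f~>⟨0,1,0⟩ g~>⟨1,0⟩
  e2=⟨0,0,1⟩ f~>⟨0,0,1⟩ g~>⟨1,1⟩
  ⟦path⟧₁ = (0 1 1; 1 0 1)
2) trace h;k:
  e0=⟨1,0,0⟩ h~>⟨1,0,0⟩ k~>⟨0,1⟩
  e1=⟨0,1,0⟩ h~>⟨0,1,1⟩ k~>⟨1,0⟩
  e2=⟨0,0,1⟩ h~>⟨0,1,0⟩ k~>⟨1,1⟩
  ⟦path⟧₂ = (0 1 1; 1 0 1)
Equal? same morphism ✓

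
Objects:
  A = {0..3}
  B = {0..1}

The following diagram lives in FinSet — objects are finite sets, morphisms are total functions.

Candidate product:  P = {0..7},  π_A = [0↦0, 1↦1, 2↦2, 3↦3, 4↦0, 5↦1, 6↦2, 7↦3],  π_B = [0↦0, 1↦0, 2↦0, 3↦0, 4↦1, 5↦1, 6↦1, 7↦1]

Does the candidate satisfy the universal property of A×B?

|A|·|B| = 4·2 = 8;  |P| = 8
Check the pairing map k ↦ (π_A(k), π_B(k)):
  0 ↦ (0,0)
  1 ↦ (1,0)
  2 ↦ (2,0)
  3 ↦ (3,0)
  4 ↦ (0,1)
  5 ↦ (1,1)
  6 ↦ (2,1)
  7 ↦ (3,1)
distinct pairs in image: 8 / 8 needed
  → bijection onto A×B; projections well-typed.

Answer: VALID PRODUCT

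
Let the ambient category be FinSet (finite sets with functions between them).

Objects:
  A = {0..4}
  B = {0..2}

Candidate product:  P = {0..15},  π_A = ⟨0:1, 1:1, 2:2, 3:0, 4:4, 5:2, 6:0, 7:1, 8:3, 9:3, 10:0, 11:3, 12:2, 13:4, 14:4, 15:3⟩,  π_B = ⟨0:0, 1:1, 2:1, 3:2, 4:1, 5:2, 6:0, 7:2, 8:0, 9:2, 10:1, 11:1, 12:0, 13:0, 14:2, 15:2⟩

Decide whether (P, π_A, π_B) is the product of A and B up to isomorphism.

|A|·|B| = 5·3 = 15;  |P| = 16
  → cardinalities differ; no bijection possible.

Answer: NOT A VALID PRODUCT — |P|=16 ≠ |A|·|B|=15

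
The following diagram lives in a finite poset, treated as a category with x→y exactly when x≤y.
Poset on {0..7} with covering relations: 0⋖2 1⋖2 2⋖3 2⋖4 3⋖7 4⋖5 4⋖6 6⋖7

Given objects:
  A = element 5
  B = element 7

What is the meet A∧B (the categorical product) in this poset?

Answer: A∧B = 4

Work:
Common predecessors of 5,7: {0,1,2,4}
  0 <= 4
  1 <= 4
  2 <= 4
  4 <= 4
glb = 4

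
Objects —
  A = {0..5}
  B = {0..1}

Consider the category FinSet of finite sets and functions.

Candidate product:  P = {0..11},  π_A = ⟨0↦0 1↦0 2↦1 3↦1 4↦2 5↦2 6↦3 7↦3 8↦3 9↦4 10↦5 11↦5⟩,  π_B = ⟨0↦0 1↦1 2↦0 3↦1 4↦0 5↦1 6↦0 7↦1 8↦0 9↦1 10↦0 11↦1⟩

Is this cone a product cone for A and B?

Answer: NOT A VALID PRODUCT — duplicate pair at indices 6,8

Derivation:
|A|·|B| = 6·2 = 12;  |P| = 12
Check the pairing map k ↦ (π_A(k), π_B(k)):
  0 ↦ (0,0)
  1 ↦ (0,1)
  2 ↦ (1,0)
  3 ↦ (1,1)
  4 ↦ (2,0)
  5 ↦ (2,1)
  6 ↦ (3,0)
  7 ↦ (3,1)
  8 ↦ (3,0)  ✗ repeats pair of k=6
  9 ↦ (4,1)
  10 ↦ (5,0)
  11 ↦ (5,1)
distinct pairs in image: 11 / 12 needed
  → (3,0) hit at k=6 and k=8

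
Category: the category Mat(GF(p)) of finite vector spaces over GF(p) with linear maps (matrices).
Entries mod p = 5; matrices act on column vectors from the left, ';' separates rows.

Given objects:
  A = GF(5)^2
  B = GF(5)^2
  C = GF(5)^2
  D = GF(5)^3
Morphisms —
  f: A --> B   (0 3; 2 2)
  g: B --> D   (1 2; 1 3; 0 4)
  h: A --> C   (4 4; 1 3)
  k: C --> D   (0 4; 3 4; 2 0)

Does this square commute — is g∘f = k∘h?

Answer: COMMUTES

Derivation:
Path 1 = f;g:
  e0=(1,0) f-->(0,2) g-->(4,1,3)
  e1=(0,1) f-->(3,2) g-->(2,4,3)
  result₁ = (4 2; 1 4; 3 3)
Path 2 = h;k:
  e0=(1,0) h-->(4,1) k-->(4,1,3)
  e1=(0,1) h-->(4,3) k-->(2,4,3)
  result₂ = (4 2; 1 4; 3 3)
Equal? YES — commutes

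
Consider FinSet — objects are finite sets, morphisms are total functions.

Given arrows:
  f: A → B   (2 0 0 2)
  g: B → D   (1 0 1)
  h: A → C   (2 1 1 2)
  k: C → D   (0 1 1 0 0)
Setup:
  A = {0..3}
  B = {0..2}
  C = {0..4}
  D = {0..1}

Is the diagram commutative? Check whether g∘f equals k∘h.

Answer: COMMUTES

Trace:
Along f;g (path 1):
  0 f→2 g→1
  1 f→0 g→1
  2 f→0 g→1
  3 f→2 g→1
  result₁ = (1 1 1 1)
Along h;k (path 2):
  0 h→2 k→1
  1 h→1 k→1
  2 h→1 k→1
  3 h→2 k→1
  result₂ = (1 1 1 1)
Equal? YES — commutes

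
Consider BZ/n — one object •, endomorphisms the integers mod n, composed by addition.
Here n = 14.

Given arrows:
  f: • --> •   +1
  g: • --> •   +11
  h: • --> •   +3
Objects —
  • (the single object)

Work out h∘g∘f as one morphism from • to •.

  0 +1≡1 +11≡12 +3≡1  (mod 14)
composite: +1

Answer: +1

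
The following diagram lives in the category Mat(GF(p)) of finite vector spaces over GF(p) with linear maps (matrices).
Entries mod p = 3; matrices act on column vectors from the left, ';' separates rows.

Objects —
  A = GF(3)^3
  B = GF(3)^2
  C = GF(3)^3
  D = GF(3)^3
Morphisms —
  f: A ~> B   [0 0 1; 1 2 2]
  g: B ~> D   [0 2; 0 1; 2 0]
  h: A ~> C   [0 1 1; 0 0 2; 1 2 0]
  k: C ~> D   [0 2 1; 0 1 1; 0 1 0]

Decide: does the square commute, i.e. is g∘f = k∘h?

1) trace f;g:
  e0=[1,0,0] f~>[0,1] g~>[2,1,0]
  e1=[0,1,0] f~>[0,2] g~>[1,2,0]
  e2=[0,0,1] f~>[1,2] g~>[1,2,2]
  composite₁ = [2 1 1; 1 2 2; 0 0 2]
2) trace h;k:
  e0=[1,0,0] h~>[0,0,1] k~>[1,1,0]
  e1=[0,1,0] h~>[1,0,2] k~>[2,2,0]
  e2=[0,0,1] h~>[1,2,0] k~>[1,2,2]
  composite₂ = [1 2 1; 1 2 2; 0 0 2]
Equal? differ; not commutative

Answer: DOES NOT COMMUTE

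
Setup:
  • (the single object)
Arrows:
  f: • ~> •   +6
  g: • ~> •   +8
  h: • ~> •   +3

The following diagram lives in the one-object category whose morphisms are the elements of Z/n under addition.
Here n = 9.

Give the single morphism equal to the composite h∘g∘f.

Answer: +8

Derivation:
  0 +6≡6 +8≡5 +3≡8  (mod 9)
composite: +8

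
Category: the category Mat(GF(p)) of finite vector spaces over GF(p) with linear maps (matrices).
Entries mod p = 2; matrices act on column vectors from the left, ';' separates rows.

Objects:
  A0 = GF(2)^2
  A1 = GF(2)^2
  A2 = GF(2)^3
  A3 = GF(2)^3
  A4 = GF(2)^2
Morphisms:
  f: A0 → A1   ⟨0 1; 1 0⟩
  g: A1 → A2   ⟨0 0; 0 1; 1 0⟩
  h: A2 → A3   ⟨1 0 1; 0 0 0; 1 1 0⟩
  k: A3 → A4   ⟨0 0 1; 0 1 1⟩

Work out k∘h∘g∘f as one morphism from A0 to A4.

  e0=[1,0] f→[0,1] g→[0,1,0] h→[0,0,1] k→[1,1]
  e1=[0,1] f→[1,0] g→[0,0,1] h→[1,0,0] k→[0,0]
composite: ⟨1 0; 1 0⟩

Answer: ⟨1 0; 1 0⟩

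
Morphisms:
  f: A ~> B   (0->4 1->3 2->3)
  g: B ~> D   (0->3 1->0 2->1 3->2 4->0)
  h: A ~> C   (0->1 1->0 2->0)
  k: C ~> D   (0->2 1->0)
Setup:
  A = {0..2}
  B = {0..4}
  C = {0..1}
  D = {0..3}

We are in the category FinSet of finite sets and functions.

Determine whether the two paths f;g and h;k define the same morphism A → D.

1) trace f;g:
  0 f~>4 g~>0
  1 f~>3 g~>2
  2 f~>3 g~>2
  result₁ = (0->0 1->2 2->2)
2) trace h;k:
  0 h~>1 k~>0
  1 h~>0 k~>2
  2 h~>0 k~>2
  result₂ = (0->0 1->2 2->2)
Equal? equal; square commutes

Answer: COMMUTES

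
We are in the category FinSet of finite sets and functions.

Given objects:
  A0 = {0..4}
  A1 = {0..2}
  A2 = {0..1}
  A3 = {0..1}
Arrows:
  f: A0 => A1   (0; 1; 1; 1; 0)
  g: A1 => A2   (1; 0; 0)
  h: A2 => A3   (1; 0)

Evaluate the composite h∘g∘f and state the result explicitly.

Answer: (0; 1; 1; 1; 0)

Trace:
  0 f=>0 g=>1 h=>0
  1 f=>1 g=>0 h=>1
  2 f=>1 g=>0 h=>1
  3 f=>1 g=>0 h=>1
  4 f=>0 g=>1 h=>0
composite: (0; 1; 1; 1; 0)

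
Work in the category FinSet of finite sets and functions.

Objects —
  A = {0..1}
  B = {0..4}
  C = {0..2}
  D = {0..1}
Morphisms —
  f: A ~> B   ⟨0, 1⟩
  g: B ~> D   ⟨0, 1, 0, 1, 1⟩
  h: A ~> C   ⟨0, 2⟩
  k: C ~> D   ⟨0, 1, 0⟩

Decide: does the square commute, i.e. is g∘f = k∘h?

1) trace f;g:
  0 f~>0 g~>0
  1 f~>1 g~>1
  composite₁ = ⟨0, 1⟩
2) trace h;k:
  0 h~>0 k~>0
  1 h~>2 k~>0
  composite₂ = ⟨0, 0⟩
Equal? NO — does not commute

Answer: DOES NOT COMMUTE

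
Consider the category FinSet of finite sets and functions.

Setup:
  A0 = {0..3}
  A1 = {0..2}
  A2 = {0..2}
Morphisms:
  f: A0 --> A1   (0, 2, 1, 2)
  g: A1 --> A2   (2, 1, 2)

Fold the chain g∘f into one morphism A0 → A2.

  0 f-->0 g-->2
  1 f-->2 g-->2
  2 f-->1 g-->1
  3 f-->2 g-->2
result: (2, 2, 1, 2)

Answer: (2, 2, 1, 2)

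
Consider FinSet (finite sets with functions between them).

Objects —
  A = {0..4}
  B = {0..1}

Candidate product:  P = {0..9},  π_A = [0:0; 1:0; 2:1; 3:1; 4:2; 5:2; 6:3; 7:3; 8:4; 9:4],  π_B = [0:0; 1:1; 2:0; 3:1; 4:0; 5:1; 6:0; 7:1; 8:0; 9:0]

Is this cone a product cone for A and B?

|A|·|B| = 5·2 = 10;  |P| = 10
Check the pairing map k ↦ (π_A(k), π_B(k)):
  0 : (0,0)
  1 : (0,1)
  2 : (1,0)
  3 : (1,1)
  4 : (2,0)
  5 : (2,1)
  6 : (3,0)
  7 : (3,1)
  8 : (4,0)
  9 : (4,0)  ✗ repeats pair of k=8
distinct pairs in image: 9 / 10 needed
  → (4,0) hit at k=8 and k=9

Answer: NOT A VALID PRODUCT — duplicate pair at indices 8,9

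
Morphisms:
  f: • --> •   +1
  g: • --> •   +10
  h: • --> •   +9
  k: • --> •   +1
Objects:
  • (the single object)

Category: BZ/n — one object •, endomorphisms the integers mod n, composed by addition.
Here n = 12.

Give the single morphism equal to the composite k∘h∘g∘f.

Answer: +9

Derivation:
  0 +1≡1 +10≡11 +9≡8 +1≡9  (mod 12)
⟦path⟧: +9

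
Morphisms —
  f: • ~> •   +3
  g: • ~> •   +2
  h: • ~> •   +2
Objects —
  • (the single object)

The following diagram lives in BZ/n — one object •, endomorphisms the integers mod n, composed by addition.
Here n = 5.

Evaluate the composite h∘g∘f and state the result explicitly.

  0 +3≡3 +2≡0 +2≡2  (mod 5)
composite: +2

Answer: +2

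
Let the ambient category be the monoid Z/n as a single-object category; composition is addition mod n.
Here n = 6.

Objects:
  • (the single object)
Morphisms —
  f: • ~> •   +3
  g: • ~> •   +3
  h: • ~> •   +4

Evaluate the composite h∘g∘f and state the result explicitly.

  0 +3≡3 +3≡0 +4≡4  (mod 6)
composite: +4

Answer: +4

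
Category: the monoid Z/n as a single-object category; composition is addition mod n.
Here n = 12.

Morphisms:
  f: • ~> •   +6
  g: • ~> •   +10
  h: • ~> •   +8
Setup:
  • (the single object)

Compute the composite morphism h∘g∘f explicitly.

Answer: +0

Trace:
  0 +6≡6 +10≡4 +8≡0  (mod 12)
⟦path⟧: +0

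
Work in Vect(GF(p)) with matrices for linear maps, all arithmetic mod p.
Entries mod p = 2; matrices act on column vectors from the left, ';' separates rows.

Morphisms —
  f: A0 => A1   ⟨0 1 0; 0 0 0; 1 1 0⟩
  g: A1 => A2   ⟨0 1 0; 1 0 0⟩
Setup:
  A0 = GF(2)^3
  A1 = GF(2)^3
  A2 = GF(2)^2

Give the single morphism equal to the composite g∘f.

Answer: ⟨0 0 0; 0 1 0⟩

Derivation:
  e0=(1,0,0) f=>(0,0,1) g=>(0,0)
  e1=(0,1,0) f=>(1,0,1) g=>(0,1)
  e2=(0,0,1) f=>(0,0,0) g=>(0,0)
composite: ⟨0 0 0; 0 1 0⟩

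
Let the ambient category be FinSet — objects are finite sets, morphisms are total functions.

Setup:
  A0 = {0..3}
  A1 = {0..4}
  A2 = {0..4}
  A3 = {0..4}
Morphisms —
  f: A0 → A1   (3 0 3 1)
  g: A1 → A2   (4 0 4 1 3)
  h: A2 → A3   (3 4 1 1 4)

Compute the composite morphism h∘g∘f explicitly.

Answer: (4 4 4 3)

Trace:
  0 f→3 g→1 h→4
  1 f→0 g→4 h→4
  2 f→3 g→1 h→4
  3 f→1 g→0 h→3
result: (4 4 4 3)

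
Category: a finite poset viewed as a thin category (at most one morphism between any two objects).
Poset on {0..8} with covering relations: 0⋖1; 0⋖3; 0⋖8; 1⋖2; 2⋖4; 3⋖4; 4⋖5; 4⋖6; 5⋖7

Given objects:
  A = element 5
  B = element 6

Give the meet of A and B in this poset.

Answer: A∧B = 4

Derivation:
Common predecessors of 5,6: {0,1,2,3,4}
  0 <= 4
  1 <= 4
  2 <= 4
  3 <= 4
  4 <= 4
glb = 4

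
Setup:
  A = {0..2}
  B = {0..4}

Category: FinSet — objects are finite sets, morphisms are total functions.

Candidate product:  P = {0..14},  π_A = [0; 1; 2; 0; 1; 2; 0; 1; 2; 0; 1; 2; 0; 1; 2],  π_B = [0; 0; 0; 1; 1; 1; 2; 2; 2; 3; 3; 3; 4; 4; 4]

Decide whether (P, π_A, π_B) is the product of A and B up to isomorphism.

|A|·|B| = 3·5 = 15;  |P| = 15
Check the pairing map k ↦ (π_A(k), π_B(k)):
  0 ↦ (0,0)
  1 ↦ (1,0)
  2 ↦ (2,0)
  3 ↦ (0,1)
  4 ↦ (1,1)
  5 ↦ (2,1)
  6 ↦ (0,2)
  7 ↦ (1,2)
  8 ↦ (2,2)
  9 ↦ (0,3)
  10 ↦ (1,3)
  11 ↦ (2,3)
  12 ↦ (0,4)
  13 ↦ (1,4)
  14 ↦ (2,4)
distinct pairs in image: 15 / 15 needed
  → bijection onto A×B; projections well-typed.

Answer: VALID PRODUCT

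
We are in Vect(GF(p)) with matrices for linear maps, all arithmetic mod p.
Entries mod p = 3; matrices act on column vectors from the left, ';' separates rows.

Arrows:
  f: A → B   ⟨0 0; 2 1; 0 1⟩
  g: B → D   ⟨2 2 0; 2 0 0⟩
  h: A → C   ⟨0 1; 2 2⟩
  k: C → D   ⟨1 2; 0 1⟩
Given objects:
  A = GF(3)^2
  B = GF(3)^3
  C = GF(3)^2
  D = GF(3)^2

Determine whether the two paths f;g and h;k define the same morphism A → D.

Answer: DOES NOT COMMUTE

Trace:
1) trace f;g:
  e0=(1,0) f→(0,2,0) g→(1,0)
  e1=(0,1) f→(0,1,1) g→(2,0)
  ⟦path⟧₁ = ⟨1 2; 0 0⟩
2) trace h;k:
  e0=(1,0) h→(0,2) k→(1,2)
  e1=(0,1) h→(1,2) k→(2,2)
  ⟦path⟧₂ = ⟨1 2; 2 2⟩
Equal? differ; not commutative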